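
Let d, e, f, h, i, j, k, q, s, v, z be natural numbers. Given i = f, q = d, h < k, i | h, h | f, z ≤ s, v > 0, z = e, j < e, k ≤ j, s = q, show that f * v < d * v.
i = f and i | h, therefore f | h. Since h | f, h = f. s = q and q = d, thus s = d. z = e and z ≤ s, so e ≤ s. Because j < e, j < s. k ≤ j, so k < s. From h < k, h < s. s = d, so h < d. Since h = f, f < d. From v > 0, f * v < d * v.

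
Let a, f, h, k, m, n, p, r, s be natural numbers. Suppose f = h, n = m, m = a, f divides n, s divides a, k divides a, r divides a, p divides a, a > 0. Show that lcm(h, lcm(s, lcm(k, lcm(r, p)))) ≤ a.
Since n = m and m = a, n = a. f divides n, so f divides a. f = h, so h divides a. r divides a and p divides a, so lcm(r, p) divides a. k divides a, so lcm(k, lcm(r, p)) divides a. s divides a, so lcm(s, lcm(k, lcm(r, p))) divides a. h divides a, so lcm(h, lcm(s, lcm(k, lcm(r, p)))) divides a. Since a > 0, lcm(h, lcm(s, lcm(k, lcm(r, p)))) ≤ a.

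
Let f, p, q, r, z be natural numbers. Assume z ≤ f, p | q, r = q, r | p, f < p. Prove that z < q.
r = q and r | p, thus q | p. Since p | q, p = q. f < p, so f < q. From z ≤ f, z < q.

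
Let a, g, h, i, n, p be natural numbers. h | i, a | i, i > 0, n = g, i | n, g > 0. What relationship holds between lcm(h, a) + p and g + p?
lcm(h, a) + p ≤ g + p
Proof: h | i and a | i, therefore lcm(h, a) | i. i > 0, so lcm(h, a) ≤ i. From n = g and i | n, i | g. From g > 0, i ≤ g. lcm(h, a) ≤ i, so lcm(h, a) ≤ g. Then lcm(h, a) + p ≤ g + p.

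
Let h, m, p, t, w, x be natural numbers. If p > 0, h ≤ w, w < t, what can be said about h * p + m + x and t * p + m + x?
h * p + m + x < t * p + m + x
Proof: h ≤ w and w < t, hence h < t. Since p > 0, h * p < t * p. Then h * p + m < t * p + m. Then h * p + m + x < t * p + m + x.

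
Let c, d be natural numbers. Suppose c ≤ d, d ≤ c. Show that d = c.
d ≤ c and c ≤ d. By antisymmetry, d = c.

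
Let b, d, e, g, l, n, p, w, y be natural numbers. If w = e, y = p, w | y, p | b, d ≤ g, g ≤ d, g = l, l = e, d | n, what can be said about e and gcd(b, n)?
e | gcd(b, n)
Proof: y = p and w | y, so w | p. Since p | b, w | b. w = e, so e | b. Because d ≤ g and g ≤ d, d = g. Since g = l, d = l. l = e, so d = e. d | n, so e | n. From e | b, e | gcd(b, n).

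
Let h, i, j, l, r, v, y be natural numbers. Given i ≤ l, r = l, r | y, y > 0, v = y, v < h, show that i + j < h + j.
Because r = l and r | y, l | y. From y > 0, l ≤ y. Since i ≤ l, i ≤ y. v = y and v < h, so y < h. i ≤ y, so i < h. Then i + j < h + j.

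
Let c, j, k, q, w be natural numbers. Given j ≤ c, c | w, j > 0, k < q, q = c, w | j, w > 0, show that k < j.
Since c | w and w > 0, c ≤ w. Because w | j and j > 0, w ≤ j. c ≤ w, so c ≤ j. From j ≤ c, c = j. q = c and k < q, therefore k < c. Since c = j, k < j.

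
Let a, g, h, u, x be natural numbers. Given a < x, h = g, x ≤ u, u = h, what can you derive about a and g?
a < g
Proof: Since u = h and h = g, u = g. a < x and x ≤ u, therefore a < u. u = g, so a < g.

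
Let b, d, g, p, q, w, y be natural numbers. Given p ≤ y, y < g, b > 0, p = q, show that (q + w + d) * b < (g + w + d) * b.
p = q and p ≤ y, therefore q ≤ y. Since y < g, q < g. Then q + w < g + w. Then q + w + d < g + w + d. Using b > 0, by multiplying by a positive, (q + w + d) * b < (g + w + d) * b.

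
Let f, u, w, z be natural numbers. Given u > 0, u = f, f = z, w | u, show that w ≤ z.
u = f and f = z, so u = z. Since w | u and u > 0, w ≤ u. From u = z, w ≤ z.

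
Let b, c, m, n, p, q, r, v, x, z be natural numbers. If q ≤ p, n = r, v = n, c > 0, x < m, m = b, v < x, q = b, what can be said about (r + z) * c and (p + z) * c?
(r + z) * c < (p + z) * c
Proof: v = n and n = r, therefore v = r. Because m = b and x < m, x < b. Since q = b and q ≤ p, b ≤ p. Since x < b, x < p. v < x, so v < p. Since v = r, r < p. Then r + z < p + z. Since c > 0, by multiplying by a positive, (r + z) * c < (p + z) * c.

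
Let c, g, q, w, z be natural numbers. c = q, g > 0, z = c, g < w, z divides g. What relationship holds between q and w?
q < w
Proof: z = c and c = q, hence z = q. z divides g and g > 0, thus z ≤ g. g < w, so z < w. z = q, so q < w.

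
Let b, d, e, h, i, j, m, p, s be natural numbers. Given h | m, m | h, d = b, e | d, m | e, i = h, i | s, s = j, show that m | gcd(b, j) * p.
Because m | e and e | d, m | d. Since d = b, m | b. h | m and m | h, thus h = m. Since i = h, i = m. s = j and i | s, so i | j. i = m, so m | j. Since m | b, m | gcd(b, j). Then m | gcd(b, j) * p.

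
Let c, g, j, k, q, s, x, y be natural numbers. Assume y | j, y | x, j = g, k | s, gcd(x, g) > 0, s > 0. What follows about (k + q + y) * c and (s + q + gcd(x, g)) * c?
(k + q + y) * c ≤ (s + q + gcd(x, g)) * c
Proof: Since k | s and s > 0, k ≤ s. Then k + q ≤ s + q. j = g and y | j, hence y | g. y | x, so y | gcd(x, g). Since gcd(x, g) > 0, y ≤ gcd(x, g). From k + q ≤ s + q, k + q + y ≤ s + q + gcd(x, g). Then (k + q + y) * c ≤ (s + q + gcd(x, g)) * c.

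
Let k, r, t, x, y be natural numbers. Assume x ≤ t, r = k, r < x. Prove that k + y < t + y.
r = k and r < x, hence k < x. x ≤ t, so k < t. Then k + y < t + y.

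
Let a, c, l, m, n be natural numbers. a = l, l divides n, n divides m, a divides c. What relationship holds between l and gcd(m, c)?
l divides gcd(m, c)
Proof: Because l divides n and n divides m, l divides m. a = l and a divides c, therefore l divides c. Since l divides m, l divides gcd(m, c).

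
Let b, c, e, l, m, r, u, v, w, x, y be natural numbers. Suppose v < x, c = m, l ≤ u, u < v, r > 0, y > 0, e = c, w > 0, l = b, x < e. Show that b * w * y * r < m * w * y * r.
l = b and l ≤ u, so b ≤ u. Since v < x and x < e, v < e. Since u < v, u < e. From e = c, u < c. b ≤ u, so b < c. From c = m, b < m. From w > 0, b * w < m * w. From y > 0, b * w * y < m * w * y. r > 0, so b * w * y * r < m * w * y * r.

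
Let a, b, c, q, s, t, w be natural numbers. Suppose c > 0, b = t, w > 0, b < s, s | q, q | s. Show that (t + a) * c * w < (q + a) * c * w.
From s | q and q | s, s = q. Since b = t and b < s, t < s. From s = q, t < q. Then t + a < q + a. Since c > 0, (t + a) * c < (q + a) * c. Since w > 0, (t + a) * c * w < (q + a) * c * w.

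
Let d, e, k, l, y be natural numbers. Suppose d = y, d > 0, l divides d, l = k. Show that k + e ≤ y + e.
l divides d and d > 0, therefore l ≤ d. l = k, so k ≤ d. Since d = y, k ≤ y. Then k + e ≤ y + e.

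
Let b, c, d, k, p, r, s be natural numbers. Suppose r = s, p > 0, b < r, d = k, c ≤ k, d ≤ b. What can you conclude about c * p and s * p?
c * p < s * p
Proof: d ≤ b and b < r, therefore d < r. r = s, so d < s. Since d = k, k < s. c ≤ k, so c < s. Combined with p > 0, by multiplying by a positive, c * p < s * p.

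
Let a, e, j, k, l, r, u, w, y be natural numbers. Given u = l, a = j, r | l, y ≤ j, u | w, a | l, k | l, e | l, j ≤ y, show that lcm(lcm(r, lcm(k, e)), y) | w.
Since k | l and e | l, lcm(k, e) | l. r | l, so lcm(r, lcm(k, e)) | l. j ≤ y and y ≤ j, so j = y. a = j and a | l, so j | l. From j = y, y | l. Since lcm(r, lcm(k, e)) | l, lcm(lcm(r, lcm(k, e)), y) | l. From u = l and u | w, l | w. lcm(lcm(r, lcm(k, e)), y) | l, so lcm(lcm(r, lcm(k, e)), y) | w.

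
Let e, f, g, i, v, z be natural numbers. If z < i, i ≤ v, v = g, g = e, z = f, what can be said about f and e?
f < e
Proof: From v = g and i ≤ v, i ≤ g. z < i, so z < g. z = f, so f < g. g = e, so f < e.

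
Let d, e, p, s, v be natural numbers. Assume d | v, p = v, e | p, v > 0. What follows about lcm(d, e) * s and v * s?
lcm(d, e) * s ≤ v * s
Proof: p = v and e | p, hence e | v. d | v, so lcm(d, e) | v. Since v > 0, lcm(d, e) ≤ v. Then lcm(d, e) * s ≤ v * s.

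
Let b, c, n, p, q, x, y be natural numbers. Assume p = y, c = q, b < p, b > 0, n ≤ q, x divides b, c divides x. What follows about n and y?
n < y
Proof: c divides x and x divides b, so c divides b. c = q, so q divides b. Since b > 0, q ≤ b. Since b < p, q < p. Because p = y, q < y. Since n ≤ q, n < y.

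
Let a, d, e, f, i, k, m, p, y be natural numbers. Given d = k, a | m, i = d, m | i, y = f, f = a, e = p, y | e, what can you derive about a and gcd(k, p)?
a | gcd(k, p)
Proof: Because i = d and m | i, m | d. Because a | m, a | d. Since d = k, a | k. y = f and f = a, so y = a. e = p and y | e, so y | p. Since y = a, a | p. Since a | k, a | gcd(k, p).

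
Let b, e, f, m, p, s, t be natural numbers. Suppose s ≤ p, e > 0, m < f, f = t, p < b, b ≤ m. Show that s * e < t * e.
Because p < b and b ≤ m, p < m. m < f, so p < f. Since f = t, p < t. From s ≤ p, s < t. Since e > 0, s * e < t * e.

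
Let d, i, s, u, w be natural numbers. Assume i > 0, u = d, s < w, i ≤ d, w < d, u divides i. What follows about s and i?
s < i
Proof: Because u = d and u divides i, d divides i. i > 0, so d ≤ i. i ≤ d, so d = i. From s < w and w < d, s < d. Because d = i, s < i.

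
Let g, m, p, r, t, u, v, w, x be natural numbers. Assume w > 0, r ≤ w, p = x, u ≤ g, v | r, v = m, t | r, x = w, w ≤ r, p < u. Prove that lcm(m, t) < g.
Since r ≤ w and w ≤ r, r = w. Since v = m and v | r, m | r. Because t | r, lcm(m, t) | r. r = w, so lcm(m, t) | w. Since w > 0, lcm(m, t) ≤ w. Since p = x and x = w, p = w. p < u and u ≤ g, hence p < g. Since p = w, w < g. lcm(m, t) ≤ w, so lcm(m, t) < g.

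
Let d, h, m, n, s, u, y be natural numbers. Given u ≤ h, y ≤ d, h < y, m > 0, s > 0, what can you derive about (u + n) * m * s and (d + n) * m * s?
(u + n) * m * s < (d + n) * m * s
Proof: u ≤ h and h < y, hence u < y. Since y ≤ d, u < d. Then u + n < d + n. From m > 0, by multiplying by a positive, (u + n) * m < (d + n) * m. Combining with s > 0, by multiplying by a positive, (u + n) * m * s < (d + n) * m * s.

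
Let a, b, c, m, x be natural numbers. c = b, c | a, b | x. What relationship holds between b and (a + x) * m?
b | (a + x) * m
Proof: c = b and c | a, thus b | a. Since b | x, b | a + x. Then b | (a + x) * m.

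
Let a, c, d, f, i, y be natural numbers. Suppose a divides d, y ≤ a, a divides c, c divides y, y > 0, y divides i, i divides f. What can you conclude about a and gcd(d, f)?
a divides gcd(d, f)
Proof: a divides c and c divides y, thus a divides y. Since y > 0, a ≤ y. Since y ≤ a, y = a. Since y divides i and i divides f, y divides f. y = a, so a divides f. Since a divides d, a divides gcd(d, f).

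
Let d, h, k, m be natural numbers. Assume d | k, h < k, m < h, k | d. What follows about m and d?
m < d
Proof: k | d and d | k, thus k = d. m < h and h < k, thus m < k. k = d, so m < d.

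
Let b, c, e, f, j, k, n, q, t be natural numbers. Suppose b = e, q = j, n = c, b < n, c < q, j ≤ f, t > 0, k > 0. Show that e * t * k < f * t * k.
n = c and b < n, therefore b < c. Since c < q, b < q. Since q = j, b < j. Since b = e, e < j. j ≤ f, so e < f. Combining with t > 0, by multiplying by a positive, e * t < f * t. Since k > 0, by multiplying by a positive, e * t * k < f * t * k.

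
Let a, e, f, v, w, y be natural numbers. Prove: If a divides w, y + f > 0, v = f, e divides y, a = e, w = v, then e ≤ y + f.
w = v and a divides w, therefore a divides v. a = e, so e divides v. v = f, so e divides f. Since e divides y, e divides y + f. Since y + f > 0, e ≤ y + f.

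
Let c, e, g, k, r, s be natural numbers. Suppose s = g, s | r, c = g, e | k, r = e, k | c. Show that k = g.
c = g and k | c, therefore k | g. From r = e and s | r, s | e. e | k, so s | k. s = g, so g | k. k | g, so k = g.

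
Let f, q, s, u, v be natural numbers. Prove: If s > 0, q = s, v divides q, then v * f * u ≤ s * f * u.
q = s and v divides q, hence v divides s. From s > 0, v ≤ s. By multiplying by a non-negative, v * f ≤ s * f. By multiplying by a non-negative, v * f * u ≤ s * f * u.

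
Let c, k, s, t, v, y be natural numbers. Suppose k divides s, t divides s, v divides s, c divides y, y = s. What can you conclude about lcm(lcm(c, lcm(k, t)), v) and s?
lcm(lcm(c, lcm(k, t)), v) divides s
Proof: Because y = s and c divides y, c divides s. From k divides s and t divides s, lcm(k, t) divides s. c divides s, so lcm(c, lcm(k, t)) divides s. Since v divides s, lcm(lcm(c, lcm(k, t)), v) divides s.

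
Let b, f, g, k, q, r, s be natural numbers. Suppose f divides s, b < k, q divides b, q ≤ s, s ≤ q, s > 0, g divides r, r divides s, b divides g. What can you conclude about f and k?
f < k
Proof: f divides s and s > 0, thus f ≤ s. From b divides g and g divides r, b divides r. Since r divides s, b divides s. q ≤ s and s ≤ q, so q = s. Since q divides b, s divides b. b divides s, so b = s. Since b < k, s < k. Since f ≤ s, f < k.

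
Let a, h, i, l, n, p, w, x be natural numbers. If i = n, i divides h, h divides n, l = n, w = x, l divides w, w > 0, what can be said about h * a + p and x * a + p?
h * a + p ≤ x * a + p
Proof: i = n and i divides h, thus n divides h. h divides n, so n = h. l divides w and w > 0, therefore l ≤ w. w = x, so l ≤ x. l = n, so n ≤ x. Since n = h, h ≤ x. By multiplying by a non-negative, h * a ≤ x * a. Then h * a + p ≤ x * a + p.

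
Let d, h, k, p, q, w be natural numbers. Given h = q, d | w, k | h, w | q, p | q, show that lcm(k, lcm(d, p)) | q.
From h = q and k | h, k | q. Because d | w and w | q, d | q. p | q, so lcm(d, p) | q. Since k | q, lcm(k, lcm(d, p)) | q.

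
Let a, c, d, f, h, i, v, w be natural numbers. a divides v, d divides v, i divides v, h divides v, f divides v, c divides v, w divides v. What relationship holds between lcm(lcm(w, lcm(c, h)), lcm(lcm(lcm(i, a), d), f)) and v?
lcm(lcm(w, lcm(c, h)), lcm(lcm(lcm(i, a), d), f)) divides v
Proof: c divides v and h divides v, thus lcm(c, h) divides v. w divides v, so lcm(w, lcm(c, h)) divides v. i divides v and a divides v, thus lcm(i, a) divides v. d divides v, so lcm(lcm(i, a), d) divides v. f divides v, so lcm(lcm(lcm(i, a), d), f) divides v. Because lcm(w, lcm(c, h)) divides v, lcm(lcm(w, lcm(c, h)), lcm(lcm(lcm(i, a), d), f)) divides v.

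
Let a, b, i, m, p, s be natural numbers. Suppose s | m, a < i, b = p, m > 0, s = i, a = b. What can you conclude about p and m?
p < m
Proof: Since a = b and a < i, b < i. b = p, so p < i. Because s = i and s | m, i | m. Since m > 0, i ≤ m. Since p < i, p < m.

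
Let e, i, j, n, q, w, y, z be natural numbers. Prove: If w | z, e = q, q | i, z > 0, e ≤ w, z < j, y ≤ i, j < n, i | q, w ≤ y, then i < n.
w ≤ y and y ≤ i, thus w ≤ i. Because q | i and i | q, q = i. e = q, so e = i. Since e ≤ w, i ≤ w. w ≤ i, so w = i. w | z and z > 0, so w ≤ z. Because z < j and j < n, z < n. From w ≤ z, w < n. w = i, so i < n.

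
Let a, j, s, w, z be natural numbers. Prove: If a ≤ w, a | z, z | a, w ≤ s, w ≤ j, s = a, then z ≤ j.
From s = a and w ≤ s, w ≤ a. Since a ≤ w, w = a. Since a | z and z | a, a = z. w = a, so w = z. w ≤ j, so z ≤ j.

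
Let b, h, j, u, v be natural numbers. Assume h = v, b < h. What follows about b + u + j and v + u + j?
b + u + j < v + u + j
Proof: h = v and b < h, therefore b < v. Then b + u < v + u. Then b + u + j < v + u + j.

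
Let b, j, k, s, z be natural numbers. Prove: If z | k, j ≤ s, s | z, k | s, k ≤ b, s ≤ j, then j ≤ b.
s | z and z | k, hence s | k. k | s, so k = s. s ≤ j and j ≤ s, therefore s = j. Since k = s, k = j. k ≤ b, so j ≤ b.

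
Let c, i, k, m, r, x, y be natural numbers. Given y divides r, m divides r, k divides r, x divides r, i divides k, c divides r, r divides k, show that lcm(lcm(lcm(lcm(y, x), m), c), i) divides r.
y divides r and x divides r, hence lcm(y, x) divides r. m divides r, so lcm(lcm(y, x), m) divides r. Since c divides r, lcm(lcm(lcm(y, x), m), c) divides r. From k divides r and r divides k, k = r. i divides k, so i divides r. Since lcm(lcm(lcm(y, x), m), c) divides r, lcm(lcm(lcm(lcm(y, x), m), c), i) divides r.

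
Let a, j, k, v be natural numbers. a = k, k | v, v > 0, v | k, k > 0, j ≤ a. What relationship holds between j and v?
j ≤ v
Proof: k | v and v > 0, so k ≤ v. v | k and k > 0, hence v ≤ k. Since k ≤ v, k = v. Since a = k, a = v. Since j ≤ a, j ≤ v.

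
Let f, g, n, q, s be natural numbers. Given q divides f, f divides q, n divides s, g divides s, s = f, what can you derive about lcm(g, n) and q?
lcm(g, n) divides q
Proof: f divides q and q divides f, thus f = q. s = f, so s = q. From g divides s and n divides s, lcm(g, n) divides s. s = q, so lcm(g, n) divides q.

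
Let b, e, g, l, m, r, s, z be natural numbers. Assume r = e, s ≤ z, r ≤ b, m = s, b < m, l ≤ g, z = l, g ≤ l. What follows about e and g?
e < g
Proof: Because l ≤ g and g ≤ l, l = g. r = e and r ≤ b, hence e ≤ b. b < m, so e < m. Since m = s, e < s. Because z = l and s ≤ z, s ≤ l. Because e < s, e < l. l = g, so e < g.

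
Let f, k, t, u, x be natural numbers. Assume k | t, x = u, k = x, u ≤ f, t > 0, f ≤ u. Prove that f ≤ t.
u ≤ f and f ≤ u, therefore u = f. From k = x and k | t, x | t. x = u, so u | t. t > 0, so u ≤ t. Since u = f, f ≤ t.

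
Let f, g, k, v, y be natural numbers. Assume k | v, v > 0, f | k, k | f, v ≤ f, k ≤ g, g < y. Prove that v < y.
From k | v and v > 0, k ≤ v. From f | k and k | f, f = k. v ≤ f, so v ≤ k. k ≤ v, so k = v. k ≤ g and g < y, so k < y. Because k = v, v < y.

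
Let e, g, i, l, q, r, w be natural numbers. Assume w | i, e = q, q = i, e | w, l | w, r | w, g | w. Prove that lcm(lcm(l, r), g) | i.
e = q and q = i, therefore e = i. e | w, so i | w. w | i, so w = i. l | w and r | w, so lcm(l, r) | w. Since g | w, lcm(lcm(l, r), g) | w. From w = i, lcm(lcm(l, r), g) | i.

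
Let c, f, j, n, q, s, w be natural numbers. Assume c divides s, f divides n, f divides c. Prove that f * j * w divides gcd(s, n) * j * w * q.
f divides c and c divides s, therefore f divides s. Since f divides n, f divides gcd(s, n). Then f * j divides gcd(s, n) * j. Then f * j * w divides gcd(s, n) * j * w. Then f * j * w divides gcd(s, n) * j * w * q.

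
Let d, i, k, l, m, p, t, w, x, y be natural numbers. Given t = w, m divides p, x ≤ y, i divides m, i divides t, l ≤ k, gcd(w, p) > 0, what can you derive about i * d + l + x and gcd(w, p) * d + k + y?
i * d + l + x ≤ gcd(w, p) * d + k + y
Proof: t = w and i divides t, therefore i divides w. Since i divides m and m divides p, i divides p. i divides w, so i divides gcd(w, p). Because gcd(w, p) > 0, i ≤ gcd(w, p). By multiplying by a non-negative, i * d ≤ gcd(w, p) * d. Since l ≤ k and x ≤ y, l + x ≤ k + y. Since i * d ≤ gcd(w, p) * d, i * d + l + x ≤ gcd(w, p) * d + k + y.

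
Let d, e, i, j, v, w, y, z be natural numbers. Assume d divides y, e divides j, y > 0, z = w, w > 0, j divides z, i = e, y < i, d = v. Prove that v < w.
d = v and d divides y, so v divides y. y > 0, so v ≤ y. Because i = e and y < i, y < e. v ≤ y, so v < e. e divides j and j divides z, hence e divides z. Since z = w, e divides w. Since w > 0, e ≤ w. Since v < e, v < w.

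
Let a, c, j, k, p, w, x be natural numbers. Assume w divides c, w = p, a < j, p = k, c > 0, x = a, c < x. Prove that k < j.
Because w = p and p = k, w = k. w divides c and c > 0, hence w ≤ c. x = a and c < x, therefore c < a. w ≤ c, so w < a. a < j, so w < j. From w = k, k < j.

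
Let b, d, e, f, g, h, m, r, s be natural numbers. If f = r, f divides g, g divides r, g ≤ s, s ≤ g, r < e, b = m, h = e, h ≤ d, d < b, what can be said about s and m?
s < m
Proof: Because f = r and f divides g, r divides g. g divides r, so r = g. g ≤ s and s ≤ g, thus g = s. r = g, so r = s. Because r < e, s < e. h = e and h ≤ d, so e ≤ d. Since d < b, e < b. Because b = m, e < m. From s < e, s < m.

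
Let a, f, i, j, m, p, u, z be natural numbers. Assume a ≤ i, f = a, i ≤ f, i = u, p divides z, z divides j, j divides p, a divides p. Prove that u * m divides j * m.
Because f = a and i ≤ f, i ≤ a. Because a ≤ i, a = i. Since i = u, a = u. p divides z and z divides j, hence p divides j. Since j divides p, p = j. Since a divides p, a divides j. a = u, so u divides j. Then u * m divides j * m.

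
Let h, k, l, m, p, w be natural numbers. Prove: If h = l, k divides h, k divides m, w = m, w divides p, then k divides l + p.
h = l and k divides h, so k divides l. w = m and w divides p, therefore m divides p. Since k divides m, k divides p. k divides l, so k divides l + p.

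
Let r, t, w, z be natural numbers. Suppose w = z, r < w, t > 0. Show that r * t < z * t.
Because w = z and r < w, r < z. Combined with t > 0, by multiplying by a positive, r * t < z * t.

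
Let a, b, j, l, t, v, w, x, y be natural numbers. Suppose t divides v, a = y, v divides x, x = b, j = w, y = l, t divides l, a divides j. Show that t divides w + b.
a = y and a divides j, so y divides j. Since y = l, l divides j. Since t divides l, t divides j. j = w, so t divides w. t divides v and v divides x, thus t divides x. Since x = b, t divides b. Since t divides w, t divides w + b.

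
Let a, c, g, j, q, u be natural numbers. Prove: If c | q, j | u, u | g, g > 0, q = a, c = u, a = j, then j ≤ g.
c = u and c | q, hence u | q. Since q = a, u | a. Since a = j, u | j. j | u, so u = j. From u | g and g > 0, u ≤ g. u = j, so j ≤ g.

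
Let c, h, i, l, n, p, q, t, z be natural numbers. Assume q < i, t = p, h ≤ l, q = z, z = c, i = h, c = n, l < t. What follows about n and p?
n < p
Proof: i = h and q < i, so q < h. h ≤ l and l < t, thus h < t. Since q < h, q < t. From q = z, z < t. From t = p, z < p. z = c, so c < p. c = n, so n < p.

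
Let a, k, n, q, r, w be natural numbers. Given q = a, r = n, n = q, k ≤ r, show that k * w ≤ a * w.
n = q and q = a, so n = a. r = n and k ≤ r, therefore k ≤ n. Since n = a, k ≤ a. Then k * w ≤ a * w.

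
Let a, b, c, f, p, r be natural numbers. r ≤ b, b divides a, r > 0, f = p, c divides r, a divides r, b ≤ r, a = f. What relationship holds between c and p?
c ≤ p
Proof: b ≤ r and r ≤ b, so b = r. From b divides a, r divides a. Since a divides r, r = a. a = f, so r = f. From f = p, r = p. c divides r and r > 0, thus c ≤ r. r = p, so c ≤ p.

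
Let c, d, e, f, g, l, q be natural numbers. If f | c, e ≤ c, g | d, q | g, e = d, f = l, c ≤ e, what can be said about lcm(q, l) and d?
lcm(q, l) | d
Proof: q | g and g | d, therefore q | d. c ≤ e and e ≤ c, hence c = e. e = d, so c = d. f = l and f | c, thus l | c. Since c = d, l | d. q | d, so lcm(q, l) | d.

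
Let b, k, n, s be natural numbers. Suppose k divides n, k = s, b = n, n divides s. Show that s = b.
Because k = s and k divides n, s divides n. Since n divides s, n = s. Since b = n, b = s. Then s = b.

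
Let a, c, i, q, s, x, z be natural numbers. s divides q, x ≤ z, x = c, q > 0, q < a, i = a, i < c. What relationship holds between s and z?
s < z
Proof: Because s divides q and q > 0, s ≤ q. q < a, so s < a. From i = a and i < c, a < c. Because x = c and x ≤ z, c ≤ z. a < c, so a < z. s < a, so s < z.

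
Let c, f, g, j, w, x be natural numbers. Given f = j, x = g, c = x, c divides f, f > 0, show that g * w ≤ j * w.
c = x and x = g, thus c = g. c divides f and f > 0, so c ≤ f. c = g, so g ≤ f. Since f = j, g ≤ j. By multiplying by a non-negative, g * w ≤ j * w.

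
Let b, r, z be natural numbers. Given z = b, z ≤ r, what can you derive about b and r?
b ≤ r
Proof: z = b and z ≤ r. By substitution, b ≤ r.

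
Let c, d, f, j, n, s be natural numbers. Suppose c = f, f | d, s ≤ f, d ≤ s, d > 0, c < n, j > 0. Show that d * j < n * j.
Because f | d and d > 0, f ≤ d. d ≤ s and s ≤ f, hence d ≤ f. f ≤ d, so f = d. c = f, so c = d. c < n, so d < n. From j > 0, d * j < n * j.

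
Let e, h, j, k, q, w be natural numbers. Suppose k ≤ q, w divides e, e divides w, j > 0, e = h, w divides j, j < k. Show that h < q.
From w divides e and e divides w, w = e. Because e = h, w = h. Since w divides j and j > 0, w ≤ j. From w = h, h ≤ j. From j < k and k ≤ q, j < q. h ≤ j, so h < q.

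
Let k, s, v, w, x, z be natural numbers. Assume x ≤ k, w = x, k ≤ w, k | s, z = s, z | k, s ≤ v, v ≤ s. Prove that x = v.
w = x and k ≤ w, therefore k ≤ x. x ≤ k, so x = k. Since z = s and z | k, s | k. Since k | s, k = s. x = k, so x = s. s ≤ v and v ≤ s, thus s = v. Since x = s, x = v.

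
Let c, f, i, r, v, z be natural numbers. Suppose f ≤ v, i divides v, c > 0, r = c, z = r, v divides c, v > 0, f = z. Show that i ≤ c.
Because v divides c and c > 0, v ≤ c. Since f = z and z = r, f = r. f ≤ v, so r ≤ v. r = c, so c ≤ v. Since v ≤ c, v = c. Since i divides v and v > 0, i ≤ v. v = c, so i ≤ c.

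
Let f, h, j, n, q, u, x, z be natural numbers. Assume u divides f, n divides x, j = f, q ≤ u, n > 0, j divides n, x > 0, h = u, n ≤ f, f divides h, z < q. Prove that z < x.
z < q and q ≤ u, hence z < u. Since j = f and j divides n, f divides n. Since n > 0, f ≤ n. n ≤ f, so n = f. Since h = u and f divides h, f divides u. u divides f, so f = u. n = f, so n = u. n divides x and x > 0, thus n ≤ x. Since n = u, u ≤ x. z < u, so z < x.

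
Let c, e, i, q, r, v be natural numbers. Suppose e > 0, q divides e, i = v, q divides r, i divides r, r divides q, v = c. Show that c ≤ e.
r divides q and q divides r, hence r = q. i = v and v = c, hence i = c. Since i divides r, c divides r. r = q, so c divides q. Since q divides e, c divides e. Since e > 0, c ≤ e.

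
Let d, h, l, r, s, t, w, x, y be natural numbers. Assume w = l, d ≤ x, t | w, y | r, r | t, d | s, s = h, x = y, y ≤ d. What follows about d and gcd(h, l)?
d | gcd(h, l)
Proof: s = h and d | s, therefore d | h. Since x = y and d ≤ x, d ≤ y. y ≤ d, so y = d. y | r, so d | r. Since r | t, d | t. w = l and t | w, therefore t | l. From d | t, d | l. From d | h, d | gcd(h, l).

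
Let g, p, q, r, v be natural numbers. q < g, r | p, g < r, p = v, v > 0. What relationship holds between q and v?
q < v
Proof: q < g and g < r, therefore q < r. p = v and r | p, thus r | v. v > 0, so r ≤ v. q < r, so q < v.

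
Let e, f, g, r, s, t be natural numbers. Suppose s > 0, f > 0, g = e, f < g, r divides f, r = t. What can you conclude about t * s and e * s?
t * s < e * s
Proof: Because r divides f and f > 0, r ≤ f. Since r = t, t ≤ f. Since g = e and f < g, f < e. Since t ≤ f, t < e. From s > 0, by multiplying by a positive, t * s < e * s.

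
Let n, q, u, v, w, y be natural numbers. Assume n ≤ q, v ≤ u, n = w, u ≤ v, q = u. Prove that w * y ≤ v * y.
From u ≤ v and v ≤ u, u = v. q = u, so q = v. Since n ≤ q, n ≤ v. Since n = w, w ≤ v. By multiplying by a non-negative, w * y ≤ v * y.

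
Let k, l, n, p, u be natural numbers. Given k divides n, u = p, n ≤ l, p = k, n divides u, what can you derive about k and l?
k ≤ l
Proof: Since u = p and p = k, u = k. From n divides u, n divides k. Since k divides n, n = k. n ≤ l, so k ≤ l.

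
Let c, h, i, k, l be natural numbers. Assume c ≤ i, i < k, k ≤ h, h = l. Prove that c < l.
i < k and k ≤ h, therefore i < h. Since c ≤ i, c < h. Since h = l, c < l.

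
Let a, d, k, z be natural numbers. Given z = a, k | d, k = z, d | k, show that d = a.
Since d | k and k | d, d = k. k = z, so d = z. z = a, so d = a.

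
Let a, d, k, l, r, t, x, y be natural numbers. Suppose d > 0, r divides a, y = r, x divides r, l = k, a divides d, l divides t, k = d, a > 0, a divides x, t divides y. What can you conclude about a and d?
a = d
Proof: a divides d and d > 0, so a ≤ d. Since a divides x and x divides r, a divides r. Since r divides a, r = a. y = r, so y = a. From l divides t and t divides y, l divides y. l = k, so k divides y. y = a, so k divides a. Since k = d, d divides a. Because a > 0, d ≤ a. Since a ≤ d, a = d.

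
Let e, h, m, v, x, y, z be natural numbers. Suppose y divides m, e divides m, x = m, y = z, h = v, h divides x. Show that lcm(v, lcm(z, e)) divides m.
x = m and h divides x, hence h divides m. h = v, so v divides m. y = z and y divides m, therefore z divides m. Since e divides m, lcm(z, e) divides m. Since v divides m, lcm(v, lcm(z, e)) divides m.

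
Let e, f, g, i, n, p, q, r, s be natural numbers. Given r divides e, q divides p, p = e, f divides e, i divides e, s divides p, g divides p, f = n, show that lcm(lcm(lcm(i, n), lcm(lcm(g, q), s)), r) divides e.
f = n and f divides e, hence n divides e. Since i divides e, lcm(i, n) divides e. Since g divides p and q divides p, lcm(g, q) divides p. Since s divides p, lcm(lcm(g, q), s) divides p. From p = e, lcm(lcm(g, q), s) divides e. lcm(i, n) divides e, so lcm(lcm(i, n), lcm(lcm(g, q), s)) divides e. Since r divides e, lcm(lcm(lcm(i, n), lcm(lcm(g, q), s)), r) divides e.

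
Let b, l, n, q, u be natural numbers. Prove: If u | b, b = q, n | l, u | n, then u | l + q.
u | n and n | l, so u | l. b = q and u | b, so u | q. Since u | l, u | l + q.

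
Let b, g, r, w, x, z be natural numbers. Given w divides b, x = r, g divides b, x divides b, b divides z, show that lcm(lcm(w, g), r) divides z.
w divides b and g divides b, so lcm(w, g) divides b. Because x = r and x divides b, r divides b. From lcm(w, g) divides b, lcm(lcm(w, g), r) divides b. Since b divides z, lcm(lcm(w, g), r) divides z.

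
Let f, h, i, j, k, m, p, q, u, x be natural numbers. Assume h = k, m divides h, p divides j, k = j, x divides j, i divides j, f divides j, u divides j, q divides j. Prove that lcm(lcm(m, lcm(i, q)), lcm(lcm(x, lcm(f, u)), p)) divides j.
h = k and k = j, thus h = j. Since m divides h, m divides j. i divides j and q divides j, hence lcm(i, q) divides j. m divides j, so lcm(m, lcm(i, q)) divides j. From f divides j and u divides j, lcm(f, u) divides j. Since x divides j, lcm(x, lcm(f, u)) divides j. p divides j, so lcm(lcm(x, lcm(f, u)), p) divides j. Because lcm(m, lcm(i, q)) divides j, lcm(lcm(m, lcm(i, q)), lcm(lcm(x, lcm(f, u)), p)) divides j.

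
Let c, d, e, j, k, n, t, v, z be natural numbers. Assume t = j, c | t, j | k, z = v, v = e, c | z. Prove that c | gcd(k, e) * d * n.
Because t = j and c | t, c | j. Since j | k, c | k. Because z = v and v = e, z = e. c | z, so c | e. From c | k, c | gcd(k, e). Then c | gcd(k, e) * d. Then c | gcd(k, e) * d * n.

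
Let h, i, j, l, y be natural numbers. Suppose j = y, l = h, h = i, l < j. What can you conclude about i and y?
i < y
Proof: l = h and h = i, hence l = i. j = y and l < j, thus l < y. From l = i, i < y.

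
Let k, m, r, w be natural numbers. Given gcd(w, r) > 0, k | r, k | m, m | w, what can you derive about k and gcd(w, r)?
k ≤ gcd(w, r)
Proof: k | m and m | w, thus k | w. k | r, so k | gcd(w, r). gcd(w, r) > 0, so k ≤ gcd(w, r).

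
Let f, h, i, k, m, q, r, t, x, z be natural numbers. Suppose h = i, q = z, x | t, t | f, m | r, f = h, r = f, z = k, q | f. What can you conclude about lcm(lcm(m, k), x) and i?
lcm(lcm(m, k), x) | i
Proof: Because f = h and h = i, f = i. r = f and m | r, thus m | f. q = z and z = k, hence q = k. Since q | f, k | f. m | f, so lcm(m, k) | f. x | t and t | f, therefore x | f. lcm(m, k) | f, so lcm(lcm(m, k), x) | f. Since f = i, lcm(lcm(m, k), x) | i.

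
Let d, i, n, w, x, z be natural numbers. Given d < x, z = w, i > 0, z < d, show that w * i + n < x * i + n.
z = w and z < d, thus w < d. d < x, so w < x. Since i > 0, w * i < x * i. Then w * i + n < x * i + n.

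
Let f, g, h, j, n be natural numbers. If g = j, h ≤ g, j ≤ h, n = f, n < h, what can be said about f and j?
f < j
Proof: g = j and h ≤ g, so h ≤ j. j ≤ h, so h = j. n = f and n < h, thus f < h. Because h = j, f < j.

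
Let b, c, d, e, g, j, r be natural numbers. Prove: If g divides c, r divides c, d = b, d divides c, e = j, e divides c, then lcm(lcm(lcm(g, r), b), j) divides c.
g divides c and r divides c, so lcm(g, r) divides c. d = b and d divides c, thus b divides c. From lcm(g, r) divides c, lcm(lcm(g, r), b) divides c. e = j and e divides c, therefore j divides c. lcm(lcm(g, r), b) divides c, so lcm(lcm(lcm(g, r), b), j) divides c.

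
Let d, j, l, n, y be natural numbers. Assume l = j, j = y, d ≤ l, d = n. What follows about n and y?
n ≤ y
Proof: Since l = j and j = y, l = y. d = n and d ≤ l, hence n ≤ l. l = y, so n ≤ y.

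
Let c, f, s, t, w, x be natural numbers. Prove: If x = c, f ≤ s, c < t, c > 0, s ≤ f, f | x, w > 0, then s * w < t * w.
Since f ≤ s and s ≤ f, f = s. x = c and f | x, hence f | c. c > 0, so f ≤ c. Because f = s, s ≤ c. c < t, so s < t. w > 0, so s * w < t * w.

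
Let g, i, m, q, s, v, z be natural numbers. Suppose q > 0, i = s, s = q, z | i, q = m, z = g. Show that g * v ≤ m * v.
Because i = s and s = q, i = q. z | i, so z | q. Since q > 0, z ≤ q. z = g, so g ≤ q. Since q = m, g ≤ m. Then g * v ≤ m * v.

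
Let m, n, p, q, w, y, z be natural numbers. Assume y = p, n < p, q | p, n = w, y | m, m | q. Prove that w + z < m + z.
Because y = p and y | m, p | m. Since m | q and q | p, m | p. p | m, so p = m. n = w and n < p, therefore w < p. Since p = m, w < m. Then w + z < m + z.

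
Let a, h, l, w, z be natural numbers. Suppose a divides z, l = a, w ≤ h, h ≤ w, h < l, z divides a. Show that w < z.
a divides z and z divides a, therefore a = z. l = a, so l = z. From h ≤ w and w ≤ h, h = w. h < l, so w < l. Since l = z, w < z.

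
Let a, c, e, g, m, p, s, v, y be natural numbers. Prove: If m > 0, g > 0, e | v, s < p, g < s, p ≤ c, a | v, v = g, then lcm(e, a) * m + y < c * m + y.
e | v and a | v, so lcm(e, a) | v. Because v = g, lcm(e, a) | g. Since g > 0, lcm(e, a) ≤ g. g < s and s < p, hence g < p. p ≤ c, so g < c. lcm(e, a) ≤ g, so lcm(e, a) < c. Since m > 0, lcm(e, a) * m < c * m. Then lcm(e, a) * m + y < c * m + y.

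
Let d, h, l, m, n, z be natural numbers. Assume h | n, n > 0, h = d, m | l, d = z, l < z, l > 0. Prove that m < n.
m | l and l > 0, thus m ≤ l. h = d and h | n, thus d | n. Since d = z, z | n. Since n > 0, z ≤ n. Since l < z, l < n. Because m ≤ l, m < n.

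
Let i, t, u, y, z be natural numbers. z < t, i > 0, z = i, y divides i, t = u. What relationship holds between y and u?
y < u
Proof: y divides i and i > 0, thus y ≤ i. Because z = i and z < t, i < t. t = u, so i < u. y ≤ i, so y < u.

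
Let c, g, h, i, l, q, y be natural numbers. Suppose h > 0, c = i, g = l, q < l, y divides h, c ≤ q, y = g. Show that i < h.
From c ≤ q and q < l, c < l. c = i, so i < l. y = g and g = l, thus y = l. y divides h, so l divides h. h > 0, so l ≤ h. i < l, so i < h.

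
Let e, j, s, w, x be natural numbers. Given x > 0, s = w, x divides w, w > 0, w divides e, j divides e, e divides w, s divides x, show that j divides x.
Since e divides w and w divides e, e = w. s = w and s divides x, hence w divides x. x > 0, so w ≤ x. x divides w and w > 0, therefore x ≤ w. Since w ≤ x, w = x. Since e = w, e = x. j divides e, so j divides x.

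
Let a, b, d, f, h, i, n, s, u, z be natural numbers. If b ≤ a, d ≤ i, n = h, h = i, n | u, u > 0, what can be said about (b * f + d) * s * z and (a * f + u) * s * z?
(b * f + d) * s * z ≤ (a * f + u) * s * z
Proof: b ≤ a, so b * f ≤ a * f. From n = h and h = i, n = i. Since n | u and u > 0, n ≤ u. Since n = i, i ≤ u. Since d ≤ i, d ≤ u. b * f ≤ a * f, so b * f + d ≤ a * f + u. Then (b * f + d) * s ≤ (a * f + u) * s. Then (b * f + d) * s * z ≤ (a * f + u) * s * z.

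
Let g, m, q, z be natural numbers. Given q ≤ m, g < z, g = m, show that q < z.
Because g = m and g < z, m < z. Since q ≤ m, q < z.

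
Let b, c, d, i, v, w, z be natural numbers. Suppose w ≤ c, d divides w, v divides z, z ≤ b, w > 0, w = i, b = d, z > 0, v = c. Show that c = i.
v = c and v divides z, thus c divides z. z > 0, so c ≤ z. b = d and z ≤ b, so z ≤ d. Since c ≤ z, c ≤ d. d divides w and w > 0, so d ≤ w. c ≤ d, so c ≤ w. Since w ≤ c, c = w. w = i, so c = i.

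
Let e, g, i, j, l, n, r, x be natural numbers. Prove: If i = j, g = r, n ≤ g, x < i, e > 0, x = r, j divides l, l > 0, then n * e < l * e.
g = r and n ≤ g, thus n ≤ r. x = r and x < i, hence r < i. Since n ≤ r, n < i. Since i = j, n < j. j divides l and l > 0, therefore j ≤ l. n < j, so n < l. From e > 0, by multiplying by a positive, n * e < l * e.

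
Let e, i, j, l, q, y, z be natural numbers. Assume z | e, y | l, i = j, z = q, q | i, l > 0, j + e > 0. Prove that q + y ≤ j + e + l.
i = j and q | i, thus q | j. z = q and z | e, thus q | e. Since q | j, q | j + e. Since j + e > 0, q ≤ j + e. Since y | l and l > 0, y ≤ l. Since q ≤ j + e, q + y ≤ j + e + l.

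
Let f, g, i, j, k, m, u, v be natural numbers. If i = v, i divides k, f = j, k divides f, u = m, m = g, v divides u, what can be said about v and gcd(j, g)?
v divides gcd(j, g)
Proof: Since i = v and i divides k, v divides k. Because f = j and k divides f, k divides j. Since v divides k, v divides j. Since u = m and m = g, u = g. Since v divides u, v divides g. v divides j, so v divides gcd(j, g).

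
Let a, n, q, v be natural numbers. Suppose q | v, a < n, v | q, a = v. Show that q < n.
Since v | q and q | v, v = q. Since a = v, a = q. a < n, so q < n.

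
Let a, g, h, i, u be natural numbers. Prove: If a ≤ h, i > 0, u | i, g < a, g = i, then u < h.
u | i and i > 0, hence u ≤ i. g < a and a ≤ h, thus g < h. g = i, so i < h. From u ≤ i, u < h.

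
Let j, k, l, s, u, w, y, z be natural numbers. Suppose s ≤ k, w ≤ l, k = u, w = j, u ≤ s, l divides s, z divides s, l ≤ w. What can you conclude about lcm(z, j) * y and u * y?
lcm(z, j) * y divides u * y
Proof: From k = u and s ≤ k, s ≤ u. From u ≤ s, s = u. l ≤ w and w ≤ l, so l = w. From w = j, l = j. l divides s, so j divides s. Since z divides s, lcm(z, j) divides s. Since s = u, lcm(z, j) divides u. Then lcm(z, j) * y divides u * y.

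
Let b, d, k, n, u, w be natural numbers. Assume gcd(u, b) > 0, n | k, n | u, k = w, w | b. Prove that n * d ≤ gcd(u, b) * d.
From k = w and n | k, n | w. w | b, so n | b. Because n | u, n | gcd(u, b). gcd(u, b) > 0, so n ≤ gcd(u, b). Then n * d ≤ gcd(u, b) * d.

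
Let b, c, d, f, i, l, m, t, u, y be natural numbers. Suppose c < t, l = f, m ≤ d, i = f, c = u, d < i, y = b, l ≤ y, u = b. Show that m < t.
Since m ≤ d and d < i, m < i. Since i = f, m < f. Because y = b and l ≤ y, l ≤ b. l = f, so f ≤ b. Since m < f, m < b. From c = u and c < t, u < t. Since u = b, b < t. Since m < b, m < t.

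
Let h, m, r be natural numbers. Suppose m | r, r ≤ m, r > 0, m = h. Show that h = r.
From m | r and r > 0, m ≤ r. Since r ≤ m, r = m. Since m = h, r = h. Then h = r.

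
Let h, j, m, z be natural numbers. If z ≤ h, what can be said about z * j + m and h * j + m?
z * j + m ≤ h * j + m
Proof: z ≤ h. By multiplying by a non-negative, z * j ≤ h * j. Then z * j + m ≤ h * j + m.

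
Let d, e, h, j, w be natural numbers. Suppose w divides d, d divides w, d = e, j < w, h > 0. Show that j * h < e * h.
w divides d and d divides w, hence w = d. From d = e, w = e. j < w, so j < e. Combining with h > 0, by multiplying by a positive, j * h < e * h.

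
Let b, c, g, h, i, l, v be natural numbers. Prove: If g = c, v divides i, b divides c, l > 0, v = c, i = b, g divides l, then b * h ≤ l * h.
From i = b and v divides i, v divides b. v = c, so c divides b. Since b divides c, c = b. Since g divides l and l > 0, g ≤ l. Since g = c, c ≤ l. Since c = b, b ≤ l. By multiplying by a non-negative, b * h ≤ l * h.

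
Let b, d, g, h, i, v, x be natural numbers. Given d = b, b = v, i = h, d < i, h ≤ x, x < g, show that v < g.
From d = b and b = v, d = v. i = h and d < i, thus d < h. h ≤ x and x < g, therefore h < g. Since d < h, d < g. d = v, so v < g.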